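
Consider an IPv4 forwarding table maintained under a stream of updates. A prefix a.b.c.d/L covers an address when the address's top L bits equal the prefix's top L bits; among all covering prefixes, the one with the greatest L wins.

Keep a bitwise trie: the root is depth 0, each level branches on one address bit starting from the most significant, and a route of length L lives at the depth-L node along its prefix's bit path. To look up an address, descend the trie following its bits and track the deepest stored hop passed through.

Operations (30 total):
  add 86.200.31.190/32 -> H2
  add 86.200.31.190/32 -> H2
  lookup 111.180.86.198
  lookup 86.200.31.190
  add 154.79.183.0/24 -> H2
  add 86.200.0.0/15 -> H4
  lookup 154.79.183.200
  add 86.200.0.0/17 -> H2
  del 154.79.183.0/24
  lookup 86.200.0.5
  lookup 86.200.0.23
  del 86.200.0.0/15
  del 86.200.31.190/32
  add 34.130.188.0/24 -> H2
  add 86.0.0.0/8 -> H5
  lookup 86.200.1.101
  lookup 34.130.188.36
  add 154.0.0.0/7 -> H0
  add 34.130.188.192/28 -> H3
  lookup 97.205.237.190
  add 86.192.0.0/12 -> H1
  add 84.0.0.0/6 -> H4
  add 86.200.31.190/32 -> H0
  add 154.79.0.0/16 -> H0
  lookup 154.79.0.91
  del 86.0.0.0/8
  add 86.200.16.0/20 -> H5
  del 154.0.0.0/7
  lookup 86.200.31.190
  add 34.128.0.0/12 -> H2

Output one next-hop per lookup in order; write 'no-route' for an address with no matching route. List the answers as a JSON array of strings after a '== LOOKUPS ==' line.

Process each operation:
  + 86.200.31.190/32 (H2) depth=32
  + 86.200.31.190/32 (H2) depth=32
  lookup 111.180.86.198: bits 01 walk d0:-→d1:-→d2:- -> no-route
  lookup 86.200.31.190: bits 01010110110010000001111110111110 walk d0:-→d1:-→d2:-→d3:-→d4:-→d5:-→d6:-→d7:-→d8:-→d9:-→d10:-→d11:-→d12:-→d13:-→d14:-→d15:-→d16:-→d17:-→d18:-→d19:-→d20:-→d21:-→d22:-→d23:-→d24:-→d25:-→d26:-→d27:-→d28:-→d29:-→d30:-→d31:-→d32:H2 -> H2
  + 154.79.183.0/24 (H2) depth=24
  + 86.200.0.0/15 (H4) depth=15
  lookup 154.79.183.200: bits 100110100100111110110111 walk d0:-→d1:-→d2:-→d3:-→d4:-→d5:-→d6:-→d7:-→d8:-→d9:-→d10:-→d11:-→d12:-→d13:-→d14:-→d15:-→d16:-→d17:-→d18:-→d19:-→d20:-→d21:-→d22:-→d23:-→d24:H2 -> H2
  + 86.200.0.0/17 (H2) depth=17
  del 154.79.183.0/24 (clear depth 24)
  lookup 86.200.0.5: bits 0101011011001000000 walk d0:-→d1:-→d2:-→d3:-→d4:-→d5:-→d6:-→d7:-→d8:-→d9:-→d10:-→d11:-→d12:-→d13:-→d14:-→d15:H4→d16:-→d17:H2→d18:-→d19:- -> H2
  lookup 86.200.0.23: bits 0101011011001000000 walk d0:-→d1:-→d2:-→d3:-→d4:-→d5:-→d6:-→d7:-→d8:-→d9:-→d10:-→d11:-→d12:-→d13:-→d14:-→d15:H4→d16:-→d17:H2→d18:-→d19:- -> H2
  del 86.200.0.0/15 (clear depth 15)
  del 86.200.31.190/32 (clear depth 32)
  + 34.130.188.0/24 (H2) depth=24
  + 86.0.0.0/8 (H5) depth=8
  lookup 86.200.1.101: bits 0101011011001000000 walk d0:-→d1:-→d2:-→d3:-→d4:-→d5:-→d6:-→d7:-→d8:H5→d9:-→d10:-→d11:-→d12:-→d13:-→d14:-→d15:-→d16:-→d17:H2→d18:-→d19:- -> H2
  lookup 34.130.188.36: bits 001000101000001010111100 walk d0:-→d1:-→d2:-→d3:-→d4:-→d5:-→d6:-→d7:-→d8:-→d9:-→d10:-→d11:-→d12:-→d13:-→d14:-→d15:-→d16:-→d17:-→d18:-→d19:-→d20:-→d21:-→d22:-→d23:-→d24:H2 -> H2
  + 154.0.0.0/7 (H0) depth=7
  + 34.130.188.192/28 (H3) depth=28
  lookup 97.205.237.190: bits 01 walk d0:-→d1:-→d2:- -> no-route
  + 86.192.0.0/12 (H1) depth=12
  + 84.0.0.0/6 (H4) depth=6
  + 86.200.31.190/32 (H0) depth=32
  + 154.79.0.0/16 (H0) depth=16
  lookup 154.79.0.91: bits 1001101001001111 walk d0:-→d1:-→d2:-→d3:-→d4:-→d5:-→d6:-→d7:H0→d8:-→d9:-→d10:-→d11:-→d12:-→d13:-→d14:-→d15:-→d16:H0 -> H0
  del 86.0.0.0/8 (clear depth 8)
  + 86.200.16.0/20 (H5) depth=20
  del 154.0.0.0/7 (clear depth 7)
  lookup 86.200.31.190: bits 01010110110010000001111110111110 walk d0:-→d1:-→d2:-→d3:-→d4:-→d5:-→d6:H4→d7:-→d8:-→d9:-→d10:-→d11:-→d12:H1→d13:-→d14:-→d15:-→d16:-→d17:H2→d18:-→d19:-→d20:H5→d21:-→d22:-→d23:-→d24:-→d25:-→d26:-→d27:-→d28:-→d29:-→d30:-→d31:-→d32:H0 -> H0
  + 34.128.0.0/12 (H2) depth=12

== LOOKUPS ==
["no-route","H2","H2","H2","H2","H2","H2","no-route","H0","H0"]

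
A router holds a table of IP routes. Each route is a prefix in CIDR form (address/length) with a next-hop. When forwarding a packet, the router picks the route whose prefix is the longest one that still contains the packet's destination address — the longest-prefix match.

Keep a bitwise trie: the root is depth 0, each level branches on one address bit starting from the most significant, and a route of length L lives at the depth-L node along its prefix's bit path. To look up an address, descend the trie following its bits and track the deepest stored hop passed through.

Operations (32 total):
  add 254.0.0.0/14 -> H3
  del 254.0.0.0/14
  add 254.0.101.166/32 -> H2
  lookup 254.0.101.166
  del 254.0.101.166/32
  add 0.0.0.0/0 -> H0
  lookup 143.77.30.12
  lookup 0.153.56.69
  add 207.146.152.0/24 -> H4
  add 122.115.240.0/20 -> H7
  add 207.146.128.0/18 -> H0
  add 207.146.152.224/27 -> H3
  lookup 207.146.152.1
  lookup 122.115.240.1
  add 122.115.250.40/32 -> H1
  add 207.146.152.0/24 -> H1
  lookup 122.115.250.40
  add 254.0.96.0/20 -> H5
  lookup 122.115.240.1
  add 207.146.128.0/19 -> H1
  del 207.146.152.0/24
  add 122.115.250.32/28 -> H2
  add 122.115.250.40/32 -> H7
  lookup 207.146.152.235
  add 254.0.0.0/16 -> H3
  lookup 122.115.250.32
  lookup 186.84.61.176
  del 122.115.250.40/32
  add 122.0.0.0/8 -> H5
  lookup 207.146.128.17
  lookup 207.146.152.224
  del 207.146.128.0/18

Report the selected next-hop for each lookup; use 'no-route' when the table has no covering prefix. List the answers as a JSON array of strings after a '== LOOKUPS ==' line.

Trace:
  add 254.0.0.0/14 -> H3 at depth 14
  - 254.0.0.0/14 clear@14
  add 254.0.101.166/32 -> H2 at depth 32
  lookup 254.0.101.166: bits 11111110000000000110010110100110 walk d0:-→d1:-→d2:-→d3:-→d4:-→d5:-→d6:-→d7:-→d8:-→d9:-→d10:-→d11:-→d12:-→d13:-→d14:-→d15:-→d16:-→d17:-→d18:-→d19:-→d20:-→d21:-→d22:-→d23:-→d24:-→d25:-→d26:-→d27:-→d28:-→d29:-→d30:-→d31:-→d32:H2 -> H2
  - 254.0.101.166/32 clear@32
  add 0.0.0.0/0 -> H0 at depth 0
  lookup 143.77.30.12: bits 1 walk d0:H0→d1:- -> H0
  lookup 0.153.56.69: bits ε walk d0:H0 -> H0
  add 207.146.152.0/24 -> H4 at depth 24
  add 122.115.240.0/20 -> H7 at depth 20
  add 207.146.128.0/18 -> H0 at depth 18
  add 207.146.152.224/27 -> H3 at depth 27
  lookup 207.146.152.1: bits 110011111001001010011000 walk d0:H0→d1:-→d2:-→d3:-→d4:-→d5:-→d6:-→d7:-→d8:-→d9:-→d10:-→d11:-→d12:-→d13:-→d14:-→d15:-→d16:-→d17:-→d18:H0→d19:-→d20:-→d21:-→d22:-→d23:-→d24:H4 -> H4
  lookup 122.115.240.1: bits 01111010011100111111 walk d0:H0→d1:-→d2:-→d3:-→d4:-→d5:-→d6:-→d7:-→d8:-→d9:-→d10:-→d11:-→d12:-→d13:-→d14:-→d15:-→d16:-→d17:-→d18:-→d19:-→d20:H7 -> H7
  add 122.115.250.40/32 -> H1 at depth 32
  add 207.146.152.0/24 -> H1 at depth 24
  lookup 122.115.250.40: bits 01111010011100111111101000101000 walk d0:H0→d1:-→d2:-→d3:-→d4:-→d5:-→d6:-→d7:-→d8:-→d9:-→d10:-→d11:-→d12:-→d13:-→d14:-→d15:-→d16:-→d17:-→d18:-→d19:-→d20:H7→d21:-→d22:-→d23:-→d24:-→d25:-→d26:-→d27:-→d28:-→d29:-→d30:-→d31:-→d32:H1 -> H1
  add 254.0.96.0/20 -> H5 at depth 20
  lookup 122.115.240.1: bits 01111010011100111111 walk d0:H0→d1:-→d2:-→d3:-→d4:-→d5:-→d6:-→d7:-→d8:-→d9:-→d10:-→d11:-→d12:-→d13:-→d14:-→d15:-→d16:-→d17:-→d18:-→d19:-→d20:H7 -> H7
  add 207.146.128.0/19 -> H1 at depth 19
  - 207.146.152.0/24 clear@24
  add 122.115.250.32/28 -> H2 at depth 28
  add 122.115.250.40/32 -> H7 at depth 32
  lookup 207.146.152.235: bits 110011111001001010011000111 walk d0:H0→d1:-→d2:-→d3:-→d4:-→d5:-→d6:-→d7:-→d8:-→d9:-→d10:-→d11:-→d12:-→d13:-→d14:-→d15:-→d16:-→d17:-→d18:H0→d19:H1→d20:-→d21:-→d22:-→d23:-→d24:-→d25:-→d26:-→d27:H3 -> H3
  add 254.0.0.0/16 -> H3 at depth 16
  lookup 122.115.250.32: bits 0111101001110011111110100010 walk d0:H0→d1:-→d2:-→d3:-→d4:-→d5:-→d6:-→d7:-→d8:-→d9:-→d10:-→d11:-→d12:-→d13:-→d14:-→d15:-→d16:-→d17:-→d18:-→d19:-→d20:H7→d21:-→d22:-→d23:-→d24:-→d25:-→d26:-→d27:-→d28:H2 -> H2
  lookup 186.84.61.176: bits 1 walk d0:H0→d1:- -> H0
  - 122.115.250.40/32 clear@32
  add 122.0.0.0/8 -> H5 at depth 8
  lookup 207.146.128.17: bits 1100111110010010100 walk d0:H0→d1:-→d2:-→d3:-→d4:-→d5:-→d6:-→d7:-→d8:-→d9:-→d10:-→d11:-→d12:-→d13:-→d14:-→d15:-→d16:-→d17:-→d18:H0→d19:H1 -> H1
  lookup 207.146.152.224: bits 110011111001001010011000111 walk d0:H0→d1:-→d2:-→d3:-→d4:-→d5:-→d6:-→d7:-→d8:-→d9:-→d10:-→d11:-→d12:-→d13:-→d14:-→d15:-→d16:-→d17:-→d18:H0→d19:H1→d20:-→d21:-→d22:-→d23:-→d24:-→d25:-→d26:-→d27:H3 -> H3
  - 207.146.128.0/18 clear@18

== LOOKUPS ==
["H2","H0","H0","H4","H7","H1","H7","H3","H2","H0","H1","H3"]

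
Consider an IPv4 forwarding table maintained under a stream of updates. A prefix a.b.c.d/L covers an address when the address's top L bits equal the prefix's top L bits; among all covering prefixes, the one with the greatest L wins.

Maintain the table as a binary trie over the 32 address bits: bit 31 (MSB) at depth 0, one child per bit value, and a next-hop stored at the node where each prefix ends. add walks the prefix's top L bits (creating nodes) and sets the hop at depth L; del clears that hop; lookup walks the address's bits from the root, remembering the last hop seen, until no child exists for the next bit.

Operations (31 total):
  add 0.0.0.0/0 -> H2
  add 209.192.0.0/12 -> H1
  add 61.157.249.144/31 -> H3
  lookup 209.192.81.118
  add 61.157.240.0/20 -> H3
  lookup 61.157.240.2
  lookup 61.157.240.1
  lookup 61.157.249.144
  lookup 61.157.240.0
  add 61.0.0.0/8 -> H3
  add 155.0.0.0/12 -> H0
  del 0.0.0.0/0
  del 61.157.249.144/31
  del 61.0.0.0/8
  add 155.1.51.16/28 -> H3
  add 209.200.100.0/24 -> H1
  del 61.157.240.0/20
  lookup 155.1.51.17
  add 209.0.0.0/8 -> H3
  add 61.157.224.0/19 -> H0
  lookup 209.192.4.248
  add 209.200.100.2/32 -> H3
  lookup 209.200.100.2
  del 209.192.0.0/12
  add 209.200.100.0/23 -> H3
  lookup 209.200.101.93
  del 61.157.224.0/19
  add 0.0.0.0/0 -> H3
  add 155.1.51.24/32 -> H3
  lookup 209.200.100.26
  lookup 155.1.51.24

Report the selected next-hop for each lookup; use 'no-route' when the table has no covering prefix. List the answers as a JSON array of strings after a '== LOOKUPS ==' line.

Apply in order:
  + 0.0.0.0/0 (H2) depth=0
  + 209.192.0.0/12 (H1) depth=12
  + 61.157.249.144/31 (H3) depth=31
  ? 209.192.81.118  path d0:H2→d1:-→d2:-→d3:-→d4:-→d5:-→d6:-→d7:-→d8:-→d9:-→d10:-→d11:-→d12:H1  best=H1
  + 61.157.240.0/20 (H3) depth=20
  ? 61.157.240.2  path d0:H2→d1:-→d2:-→d3:-→d4:-→d5:-→d6:-→d7:-→d8:-→d9:-→d10:-→d11:-→d12:-→d13:-→d14:-→d15:-→d16:-→d17:-→d18:-→d19:-→d20:H3  best=H3
  ? 61.157.240.1  path d0:H2→d1:-→d2:-→d3:-→d4:-→d5:-→d6:-→d7:-→d8:-→d9:-→d10:-→d11:-→d12:-→d13:-→d14:-→d15:-→d16:-→d17:-→d18:-→d19:-→d20:H3  best=H3
  ? 61.157.249.144  path d0:H2→d1:-→d2:-→d3:-→d4:-→d5:-→d6:-→d7:-→d8:-→d9:-→d10:-→d11:-→d12:-→d13:-→d14:-→d15:-→d16:-→d17:-→d18:-→d19:-→d20:H3→d21:-→d22:-→d23:-→d24:-→d25:-→d26:-→d27:-→d28:-→d29:-→d30:-→d31:H3  best=H3
  ? 61.157.240.0  path d0:H2→d1:-→d2:-→d3:-→d4:-→d5:-→d6:-→d7:-→d8:-→d9:-→d10:-→d11:-→d12:-→d13:-→d14:-→d15:-→d16:-→d17:-→d18:-→d19:-→d20:H3  best=H3
  + 61.0.0.0/8 (H3) depth=8
  + 155.0.0.0/12 (H0) depth=12
  - 0.0.0.0/0 clear@0
  - 61.157.249.144/31 clear@31
  - 61.0.0.0/8 clear@8
  + 155.1.51.16/28 (H3) depth=28
  + 209.200.100.0/24 (H1) depth=24
  - 61.157.240.0/20 clear@20
  ? 155.1.51.17  path d0:-→d1:-→d2:-→d3:-→d4:-→d5:-→d6:-→d7:-→d8:-→d9:-→d10:-→d11:-→d12:H0→d13:-→d14:-→d15:-→d16:-→d17:-→d18:-→d19:-→d20:-→d21:-→d22:-→d23:-→d24:-→d25:-→d26:-→d27:-→d28:H3  best=H3
  + 209.0.0.0/8 (H3) depth=8
  + 61.157.224.0/19 (H0) depth=19
  ? 209.192.4.248  path d0:-→d1:-→d2:-→d3:-→d4:-→d5:-→d6:-→d7:-→d8:H3→d9:-→d10:-→d11:-→d12:H1  best=H1
  + 209.200.100.2/32 (H3) depth=32
  ? 209.200.100.2  path d0:-→d1:-→d2:-→d3:-→d4:-→d5:-→d6:-→d7:-→d8:H3→d9:-→d10:-→d11:-→d12:H1→d13:-→d14:-→d15:-→d16:-→d17:-→d18:-→d19:-→d20:-→d21:-→d22:-→d23:-→d24:H1→d25:-→d26:-→d27:-→d28:-→d29:-→d30:-→d31:-→d32:H3  best=H3
  - 209.192.0.0/12 clear@12
  + 209.200.100.0/23 (H3) depth=23
  ? 209.200.101.93  path d0:-→d1:-→d2:-→d3:-→d4:-→d5:-→d6:-→d7:-→d8:H3→d9:-→d10:-→d11:-→d12:-→d13:-→d14:-→d15:-→d16:-→d17:-→d18:-→d19:-→d20:-→d21:-→d22:-→d23:H3  best=H3
  - 61.157.224.0/19 clear@19
  + 0.0.0.0/0 (H3) depth=0
  + 155.1.51.24/32 (H3) depth=32
  ? 209.200.100.26  path d0:H3→d1:-→d2:-→d3:-→d4:-→d5:-→d6:-→d7:-→d8:H3→d9:-→d10:-→d11:-→d12:-→d13:-→d14:-→d15:-→d16:-→d17:-→d18:-→d19:-→d20:-→d21:-→d22:-→d23:H3→d24:H1→d25:-→d26:-→d27:-  best=H1
  ? 155.1.51.24  path d0:H3→d1:-→d2:-→d3:-→d4:-→d5:-→d6:-→d7:-→d8:-→d9:-→d10:-→d11:-→d12:H0→d13:-→d14:-→d15:-→d16:-→d17:-→d18:-→d19:-→d20:-→d21:-→d22:-→d23:-→d24:-→d25:-→d26:-→d27:-→d28:H3→d29:-→d30:-→d31:-→d32:H3  best=H3

== LOOKUPS ==
["H1","H3","H3","H3","H3","H3","H1","H3","H3","H1","H3"]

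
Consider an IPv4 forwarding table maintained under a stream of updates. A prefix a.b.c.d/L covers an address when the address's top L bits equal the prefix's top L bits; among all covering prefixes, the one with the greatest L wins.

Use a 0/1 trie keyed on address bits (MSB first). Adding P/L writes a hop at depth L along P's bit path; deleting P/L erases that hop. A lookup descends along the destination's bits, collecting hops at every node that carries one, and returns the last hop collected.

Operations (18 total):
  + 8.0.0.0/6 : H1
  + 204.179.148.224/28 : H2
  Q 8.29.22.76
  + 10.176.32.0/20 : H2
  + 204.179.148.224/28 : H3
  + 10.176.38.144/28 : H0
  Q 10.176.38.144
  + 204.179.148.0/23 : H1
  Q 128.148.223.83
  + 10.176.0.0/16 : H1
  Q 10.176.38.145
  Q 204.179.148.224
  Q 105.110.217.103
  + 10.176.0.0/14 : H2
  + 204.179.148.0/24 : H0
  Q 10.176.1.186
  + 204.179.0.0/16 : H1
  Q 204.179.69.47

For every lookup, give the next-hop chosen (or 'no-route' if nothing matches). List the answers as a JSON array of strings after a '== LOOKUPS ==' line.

Trace:
  + 8.0.0.0/6 (H1) depth=6
  + 204.179.148.224/28 (H2) depth=28
  ? 8.29.22.76  path d0:-→d1:-→d2:-→d3:-→d4:-→d5:-→d6:H1  best=H1
  + 10.176.32.0/20 (H2) depth=20
  + 204.179.148.224/28 (H3) depth=28
  + 10.176.38.144/28 (H0) depth=28
  ? 10.176.38.144  path d0:-→d1:-→d2:-→d3:-→d4:-→d5:-→d6:H1→d7:-→d8:-→d9:-→d10:-→d11:-→d12:-→d13:-→d14:-→d15:-→d16:-→d17:-→d18:-→d19:-→d20:H2→d21:-→d22:-→d23:-→d24:-→d25:-→d26:-→d27:-→d28:H0  best=H0
  + 204.179.148.0/23 (H1) depth=23
  ? 128.148.223.83  path d0:-→d1:-  best=no-route
  + 10.176.0.0/16 (H1) depth=16
  ? 10.176.38.145  path d0:-→d1:-→d2:-→d3:-→d4:-→d5:-→d6:H1→d7:-→d8:-→d9:-→d10:-→d11:-→d12:-→d13:-→d14:-→d15:-→d16:H1→d17:-→d18:-→d19:-→d20:H2→d21:-→d22:-→d23:-→d24:-→d25:-→d26:-→d27:-→d28:H0  best=H0
  ? 204.179.148.224  path d0:-→d1:-→d2:-→d3:-→d4:-→d5:-→d6:-→d7:-→d8:-→d9:-→d10:-→d11:-→d12:-→d13:-→d14:-→d15:-→d16:-→d17:-→d18:-→d19:-→d20:-→d21:-→d22:-→d23:H1→d24:-→d25:-→d26:-→d27:-→d28:H3  best=H3
  ? 105.110.217.103  path d0:-→d1:-  best=no-route
  + 10.176.0.0/14 (H2) depth=14
  + 204.179.148.0/24 (H0) depth=24
  ? 10.176.1.186  path d0:-→d1:-→d2:-→d3:-→d4:-→d5:-→d6:H1→d7:-→d8:-→d9:-→d10:-→d11:-→d12:-→d13:-→d14:H2→d15:-→d16:H1→d17:-→d18:-  best=H1
  + 204.179.0.0/16 (H1) depth=16
  ? 204.179.69.47  path d0:-→d1:-→d2:-→d3:-→d4:-→d5:-→d6:-→d7:-→d8:-→d9:-→d10:-→d11:-→d12:-→d13:-→d14:-→d15:-→d16:H1  best=H1

== LOOKUPS ==
["H1","H0","no-route","H0","H3","no-route","H1","H1"]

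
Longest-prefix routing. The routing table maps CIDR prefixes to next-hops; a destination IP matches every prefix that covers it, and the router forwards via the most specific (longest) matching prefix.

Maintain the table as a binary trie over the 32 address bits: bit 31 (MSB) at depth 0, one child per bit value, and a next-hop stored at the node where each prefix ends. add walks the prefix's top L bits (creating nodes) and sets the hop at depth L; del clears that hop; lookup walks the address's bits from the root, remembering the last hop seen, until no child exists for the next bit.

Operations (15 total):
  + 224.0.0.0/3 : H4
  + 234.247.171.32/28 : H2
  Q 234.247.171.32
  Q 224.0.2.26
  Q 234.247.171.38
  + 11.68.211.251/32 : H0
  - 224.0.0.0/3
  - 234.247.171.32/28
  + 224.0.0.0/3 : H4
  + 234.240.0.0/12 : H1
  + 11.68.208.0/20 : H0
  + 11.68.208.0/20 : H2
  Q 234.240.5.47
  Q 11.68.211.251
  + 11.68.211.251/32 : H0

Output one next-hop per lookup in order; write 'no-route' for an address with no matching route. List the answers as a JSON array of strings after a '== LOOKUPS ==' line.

Apply in order:
  add 224.0.0.0/3 -> H4 at depth 3
  add 234.247.171.32/28 -> H2 at depth 28
  ? 234.247.171.32  path d0:-→d1:-→d2:-→d3:H4→d4:-→d5:-→d6:-→d7:-→d8:-→d9:-→d10:-→d11:-→d12:-→d13:-→d14:-→d15:-→d16:-→d17:-→d18:-→d19:-→d20:-→d21:-→d22:-→d23:-→d24:-→d25:-→d26:-→d27:-→d28:H2  best=H2
  ? 224.0.2.26  path d0:-→d1:-→d2:-→d3:H4→d4:-  best=H4
  ? 234.247.171.38  path d0:-→d1:-→d2:-→d3:H4→d4:-→d5:-→d6:-→d7:-→d8:-→d9:-→d10:-→d11:-→d12:-→d13:-→d14:-→d15:-→d16:-→d17:-→d18:-→d19:-→d20:-→d21:-→d22:-→d23:-→d24:-→d25:-→d26:-→d27:-→d28:H2  best=H2
  add 11.68.211.251/32 -> H0 at depth 32
  - 224.0.0.0/3 clear@3
  - 234.247.171.32/28 clear@28
  add 224.0.0.0/3 -> H4 at depth 3
  add 234.240.0.0/12 -> H1 at depth 12
  add 11.68.208.0/20 -> H0 at depth 20
  add 11.68.208.0/20 -> H2 at depth 20
  ? 234.240.5.47  path d0:-→d1:-→d2:-→d3:H4→d4:-→d5:-→d6:-→d7:-→d8:-→d9:-→d10:-→d11:-→d12:H1→d13:-  best=H1
  ? 11.68.211.251  path d0:-→d1:-→d2:-→d3:-→d4:-→d5:-→d6:-→d7:-→d8:-→d9:-→d10:-→d11:-→d12:-→d13:-→d14:-→d15:-→d16:-→d17:-→d18:-→d19:-→d20:H2→d21:-→d22:-→d23:-→d24:-→d25:-→d26:-→d27:-→d28:-→d29:-→d30:-→d31:-→d32:H0  best=H0
  add 11.68.211.251/32 -> H0 at depth 32

== LOOKUPS ==
["H2","H4","H2","H1","H0"]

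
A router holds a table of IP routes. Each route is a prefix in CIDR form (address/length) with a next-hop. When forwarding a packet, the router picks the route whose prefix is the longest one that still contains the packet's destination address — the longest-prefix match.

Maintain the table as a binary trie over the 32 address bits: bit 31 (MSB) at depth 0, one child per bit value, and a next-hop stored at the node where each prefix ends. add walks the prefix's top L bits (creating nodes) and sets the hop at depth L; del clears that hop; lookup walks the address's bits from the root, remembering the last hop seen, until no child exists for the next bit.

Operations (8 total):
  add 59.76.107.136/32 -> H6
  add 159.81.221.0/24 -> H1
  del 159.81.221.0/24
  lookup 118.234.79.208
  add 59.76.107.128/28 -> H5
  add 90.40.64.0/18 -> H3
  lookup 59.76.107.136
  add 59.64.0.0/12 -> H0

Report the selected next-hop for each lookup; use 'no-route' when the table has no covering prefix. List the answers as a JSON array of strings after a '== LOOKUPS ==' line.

Process each operation:
  + 59.76.107.136/32 (H6) depth=32
  + 159.81.221.0/24 (H1) depth=24
  del 159.81.221.0/24 (clear depth 24)
  lookup 118.234.79.208: bits 0 walk d0:-→d1:- -> no-route
  + 59.76.107.128/28 (H5) depth=28
  + 90.40.64.0/18 (H3) depth=18
  lookup 59.76.107.136: bits 00111011010011000110101110001000 walk d0:-→d1:-→d2:-→d3:-→d4:-→d5:-→d6:-→d7:-→d8:-→d9:-→d10:-→d11:-→d12:-→d13:-→d14:-→d15:-→d16:-→d17:-→d18:-→d19:-→d20:-→d21:-→d22:-→d23:-→d24:-→d25:-→d26:-→d27:-→d28:H5→d29:-→d30:-→d31:-→d32:H6 -> H6
  + 59.64.0.0/12 (H0) depth=12

== LOOKUPS ==
["no-route","H6"]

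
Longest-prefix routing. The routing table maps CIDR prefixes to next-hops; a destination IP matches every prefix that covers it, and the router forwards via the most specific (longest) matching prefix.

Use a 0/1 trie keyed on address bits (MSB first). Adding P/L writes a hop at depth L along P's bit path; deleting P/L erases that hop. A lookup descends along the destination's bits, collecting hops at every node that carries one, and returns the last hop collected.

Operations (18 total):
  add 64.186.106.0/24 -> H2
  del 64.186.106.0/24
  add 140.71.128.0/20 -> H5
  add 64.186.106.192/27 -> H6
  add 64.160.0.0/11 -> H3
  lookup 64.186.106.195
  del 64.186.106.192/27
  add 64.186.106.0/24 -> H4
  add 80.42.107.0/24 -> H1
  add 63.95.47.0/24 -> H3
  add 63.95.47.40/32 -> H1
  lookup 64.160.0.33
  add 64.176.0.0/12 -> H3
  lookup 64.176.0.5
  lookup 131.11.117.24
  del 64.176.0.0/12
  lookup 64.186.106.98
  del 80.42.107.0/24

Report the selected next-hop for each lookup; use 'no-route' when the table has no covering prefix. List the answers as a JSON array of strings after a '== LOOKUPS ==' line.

Trace:
  + 64.186.106.0/24 (H2) depth=24
  del 64.186.106.0/24 (clear depth 24)
  + 140.71.128.0/20 (H5) depth=20
  + 64.186.106.192/27 (H6) depth=27
  + 64.160.0.0/11 (H3) depth=11
  lookup 64.186.106.195: bits 010000001011101001101010110 walk d0:-→d1:-→d2:-→d3:-→d4:-→d5:-→d6:-→d7:-→d8:-→d9:-→d10:-→d11:H3→d12:-→d13:-→d14:-→d15:-→d16:-→d17:-→d18:-→d19:-→d20:-→d21:-→d22:-→d23:-→d24:-→d25:-→d26:-→d27:H6 -> H6
  del 64.186.106.192/27 (clear depth 27)
  + 64.186.106.0/24 (H4) depth=24
  + 80.42.107.0/24 (H1) depth=24
  + 63.95.47.0/24 (H3) depth=24
  + 63.95.47.40/32 (H1) depth=32
  lookup 64.160.0.33: bits 01000000101 walk d0:-→d1:-→d2:-→d3:-→d4:-→d5:-→d6:-→d7:-→d8:-→d9:-→d10:-→d11:H3 -> H3
  + 64.176.0.0/12 (H3) depth=12
  lookup 64.176.0.5: bits 010000001011 walk d0:-→d1:-→d2:-→d3:-→d4:-→d5:-→d6:-→d7:-→d8:-→d9:-→d10:-→d11:H3→d12:H3 -> H3
  lookup 131.11.117.24: bits 1000 walk d0:-→d1:-→d2:-→d3:-→d4:- -> no-route
  del 64.176.0.0/12 (clear depth 12)
  lookup 64.186.106.98: bits 010000001011101001101010 walk d0:-→d1:-→d2:-→d3:-→d4:-→d5:-→d6:-→d7:-→d8:-→d9:-→d10:-→d11:H3→d12:-→d13:-→d14:-→d15:-→d16:-→d17:-→d18:-→d19:-→d20:-→d21:-→d22:-→d23:-→d24:H4 -> H4
  del 80.42.107.0/24 (clear depth 24)

== LOOKUPS ==
["H6","H3","H3","no-route","H4"]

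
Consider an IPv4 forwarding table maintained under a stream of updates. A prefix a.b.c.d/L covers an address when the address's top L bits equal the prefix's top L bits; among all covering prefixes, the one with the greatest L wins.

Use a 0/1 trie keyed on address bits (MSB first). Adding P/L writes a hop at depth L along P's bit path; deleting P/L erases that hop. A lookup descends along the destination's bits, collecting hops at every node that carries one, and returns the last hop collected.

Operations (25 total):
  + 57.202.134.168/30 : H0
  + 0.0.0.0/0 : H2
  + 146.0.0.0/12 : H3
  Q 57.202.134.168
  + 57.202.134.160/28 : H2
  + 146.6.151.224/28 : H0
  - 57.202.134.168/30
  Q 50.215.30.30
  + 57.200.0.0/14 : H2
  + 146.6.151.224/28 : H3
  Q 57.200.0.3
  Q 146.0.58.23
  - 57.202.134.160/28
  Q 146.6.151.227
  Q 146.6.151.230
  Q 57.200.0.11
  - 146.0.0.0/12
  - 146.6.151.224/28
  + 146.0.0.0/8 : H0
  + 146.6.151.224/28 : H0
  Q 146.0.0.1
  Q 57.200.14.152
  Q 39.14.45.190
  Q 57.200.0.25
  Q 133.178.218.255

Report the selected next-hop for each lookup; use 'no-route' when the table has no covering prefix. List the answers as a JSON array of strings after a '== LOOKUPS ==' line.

Apply in order:
  + 57.202.134.168/30 (H0) depth=30
  + 0.0.0.0/0 (H2) depth=0
  + 146.0.0.0/12 (H3) depth=12
  Q 57.202.134.168: descend 001110011100101010000110101010 ; hops seen [H2,H0] ; pick H0
  + 57.202.134.160/28 (H2) depth=28
  + 146.6.151.224/28 (H0) depth=28
  del 57.202.134.168/30 (clear depth 30)
  Q 50.215.30.30: descend 0011 ; hops seen [H2] ; pick H2
  + 57.200.0.0/14 (H2) depth=14
  + 146.6.151.224/28 (H3) depth=28
  Q 57.200.0.3: descend 00111001110010 ; hops seen [H2,H2] ; pick H2
  Q 146.0.58.23: descend 1001001000000 ; hops seen [H2,H3] ; pick H3
  del 57.202.134.160/28 (clear depth 28)
  Q 146.6.151.227: descend 1001001000000110100101111110 ; hops seen [H2,H3,H3] ; pick H3
  Q 146.6.151.230: descend 1001001000000110100101111110 ; hops seen [H2,H3,H3] ; pick H3
  Q 57.200.0.11: descend 00111001110010 ; hops seen [H2,H2] ; pick H2
  del 146.0.0.0/12 (clear depth 12)
  del 146.6.151.224/28 (clear depth 28)
  + 146.0.0.0/8 (H0) depth=8
  + 146.6.151.224/28 (H0) depth=28
  Q 146.0.0.1: descend 1001001000000 ; hops seen [H2,H0] ; pick H0
  Q 57.200.14.152: descend 00111001110010 ; hops seen [H2,H2] ; pick H2
  Q 39.14.45.190: descend 001 ; hops seen [H2] ; pick H2
  Q 57.200.0.25: descend 00111001110010 ; hops seen [H2,H2] ; pick H2
  Q 133.178.218.255: descend 100 ; hops seen [H2] ; pick H2

== LOOKUPS ==
["H0","H2","H2","H3","H3","H3","H2","H0","H2","H2","H2","H2"]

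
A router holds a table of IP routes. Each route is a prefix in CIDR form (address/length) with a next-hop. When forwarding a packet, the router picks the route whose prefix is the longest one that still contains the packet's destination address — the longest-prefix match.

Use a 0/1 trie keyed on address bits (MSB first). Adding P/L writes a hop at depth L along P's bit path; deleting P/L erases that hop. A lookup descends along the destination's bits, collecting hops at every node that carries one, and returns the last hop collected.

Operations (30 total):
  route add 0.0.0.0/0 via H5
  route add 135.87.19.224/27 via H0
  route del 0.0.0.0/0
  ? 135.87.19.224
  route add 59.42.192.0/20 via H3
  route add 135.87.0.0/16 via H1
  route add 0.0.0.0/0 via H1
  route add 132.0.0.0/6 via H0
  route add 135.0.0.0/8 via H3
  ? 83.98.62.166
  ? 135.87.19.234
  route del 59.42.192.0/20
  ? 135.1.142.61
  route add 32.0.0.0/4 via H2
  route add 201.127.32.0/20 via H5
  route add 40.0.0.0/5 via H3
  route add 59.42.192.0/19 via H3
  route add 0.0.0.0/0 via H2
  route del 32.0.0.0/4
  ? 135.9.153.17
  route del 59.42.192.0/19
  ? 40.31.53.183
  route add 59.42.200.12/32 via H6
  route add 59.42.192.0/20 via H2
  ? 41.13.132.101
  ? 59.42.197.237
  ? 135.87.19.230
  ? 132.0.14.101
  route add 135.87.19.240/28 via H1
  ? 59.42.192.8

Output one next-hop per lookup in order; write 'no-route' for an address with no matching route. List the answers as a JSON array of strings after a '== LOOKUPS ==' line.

Trace:
  add 0.0.0.0/0 -> H5 at depth 0
  add 135.87.19.224/27 -> H0 at depth 27
  del 0.0.0.0/0 (clear depth 0)
  Q 135.87.19.224: descend 100001110101011100010011111 ; hops seen [H0] ; pick H0
  add 59.42.192.0/20 -> H3 at depth 20
  add 135.87.0.0/16 -> H1 at depth 16
  add 0.0.0.0/0 -> H1 at depth 0
  add 132.0.0.0/6 -> H0 at depth 6
  add 135.0.0.0/8 -> H3 at depth 8
  Q 83.98.62.166: descend 0 ; hops seen [H1] ; pick H1
  Q 135.87.19.234: descend 100001110101011100010011111 ; hops seen [H1,H0,H3,H1,H0] ; pick H0
  del 59.42.192.0/20 (clear depth 20)
  Q 135.1.142.61: descend 100001110 ; hops seen [H1,H0,H3] ; pick H3
  add 32.0.0.0/4 -> H2 at depth 4
  add 201.127.32.0/20 -> H5 at depth 20
  add 40.0.0.0/5 -> H3 at depth 5
  add 59.42.192.0/19 -> H3 at depth 19
  add 0.0.0.0/0 -> H2 at depth 0
  del 32.0.0.0/4 (clear depth 4)
  Q 135.9.153.17: descend 100001110 ; hops seen [H2,H0,H3] ; pick H3
  del 59.42.192.0/19 (clear depth 19)
  Q 40.31.53.183: descend 00101 ; hops seen [H2,H3] ; pick H3
  add 59.42.200.12/32 -> H6 at depth 32
  add 59.42.192.0/20 -> H2 at depth 20
  Q 41.13.132.101: descend 00101 ; hops seen [H2,H3] ; pick H3
  Q 59.42.197.237: descend 00111011001010101100 ; hops seen [H2,H2] ; pick H2
  Q 135.87.19.230: descend 100001110101011100010011111 ; hops seen [H2,H0,H3,H1,H0] ; pick H0
  Q 132.0.14.101: descend 100001 ; hops seen [H2,H0] ; pick H0
  add 135.87.19.240/28 -> H1 at depth 28
  Q 59.42.192.8: descend 00111011001010101100 ; hops seen [H2,H2] ; pick H2

== LOOKUPS ==
["H0","H1","H0","H3","H3","H3","H3","H2","H0","H0","H2"]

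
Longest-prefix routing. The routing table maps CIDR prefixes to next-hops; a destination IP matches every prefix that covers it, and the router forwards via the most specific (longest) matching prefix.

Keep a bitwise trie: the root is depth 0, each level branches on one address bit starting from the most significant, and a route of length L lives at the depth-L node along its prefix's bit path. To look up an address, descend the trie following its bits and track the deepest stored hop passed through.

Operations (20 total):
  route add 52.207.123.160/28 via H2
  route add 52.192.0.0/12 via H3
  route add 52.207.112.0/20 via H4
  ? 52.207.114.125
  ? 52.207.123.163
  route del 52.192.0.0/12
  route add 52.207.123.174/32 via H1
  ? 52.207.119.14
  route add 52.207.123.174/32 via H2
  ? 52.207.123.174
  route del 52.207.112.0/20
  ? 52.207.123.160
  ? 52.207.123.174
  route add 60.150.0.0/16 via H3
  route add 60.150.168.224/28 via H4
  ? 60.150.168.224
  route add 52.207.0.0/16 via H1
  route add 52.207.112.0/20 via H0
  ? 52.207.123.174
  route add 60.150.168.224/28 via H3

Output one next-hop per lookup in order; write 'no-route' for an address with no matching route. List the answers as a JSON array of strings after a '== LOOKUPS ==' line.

Apply in order:
  add 52.207.123.160/28 -> H2 at depth 28
  add 52.192.0.0/12 -> H3 at depth 12
  add 52.207.112.0/20 -> H4 at depth 20
  Q 52.207.114.125: descend 00110100110011110111 ; hops seen [H3,H4] ; pick H4
  Q 52.207.123.163: descend 0011010011001111011110111010 ; hops seen [H3,H4,H2] ; pick H2
  - 52.192.0.0/12 clear@12
  add 52.207.123.174/32 -> H1 at depth 32
  Q 52.207.119.14: descend 00110100110011110111 ; hops seen [H4] ; pick H4
  add 52.207.123.174/32 -> H2 at depth 32
  Q 52.207.123.174: descend 00110100110011110111101110101110 ; hops seen [H4,H2,H2] ; pick H2
  - 52.207.112.0/20 clear@20
  Q 52.207.123.160: descend 0011010011001111011110111010 ; hops seen [H2] ; pick H2
  Q 52.207.123.174: descend 00110100110011110111101110101110 ; hops seen [H2,H2] ; pick H2
  add 60.150.0.0/16 -> H3 at depth 16
  add 60.150.168.224/28 -> H4 at depth 28
  Q 60.150.168.224: descend 0011110010010110101010001110 ; hops seen [H3,H4] ; pick H4
  add 52.207.0.0/16 -> H1 at depth 16
  add 52.207.112.0/20 -> H0 at depth 20
  Q 52.207.123.174: descend 00110100110011110111101110101110 ; hops seen [H1,H0,H2,H2] ; pick H2
  add 60.150.168.224/28 -> H3 at depth 28

== LOOKUPS ==
["H4","H2","H4","H2","H2","H2","H4","H2"]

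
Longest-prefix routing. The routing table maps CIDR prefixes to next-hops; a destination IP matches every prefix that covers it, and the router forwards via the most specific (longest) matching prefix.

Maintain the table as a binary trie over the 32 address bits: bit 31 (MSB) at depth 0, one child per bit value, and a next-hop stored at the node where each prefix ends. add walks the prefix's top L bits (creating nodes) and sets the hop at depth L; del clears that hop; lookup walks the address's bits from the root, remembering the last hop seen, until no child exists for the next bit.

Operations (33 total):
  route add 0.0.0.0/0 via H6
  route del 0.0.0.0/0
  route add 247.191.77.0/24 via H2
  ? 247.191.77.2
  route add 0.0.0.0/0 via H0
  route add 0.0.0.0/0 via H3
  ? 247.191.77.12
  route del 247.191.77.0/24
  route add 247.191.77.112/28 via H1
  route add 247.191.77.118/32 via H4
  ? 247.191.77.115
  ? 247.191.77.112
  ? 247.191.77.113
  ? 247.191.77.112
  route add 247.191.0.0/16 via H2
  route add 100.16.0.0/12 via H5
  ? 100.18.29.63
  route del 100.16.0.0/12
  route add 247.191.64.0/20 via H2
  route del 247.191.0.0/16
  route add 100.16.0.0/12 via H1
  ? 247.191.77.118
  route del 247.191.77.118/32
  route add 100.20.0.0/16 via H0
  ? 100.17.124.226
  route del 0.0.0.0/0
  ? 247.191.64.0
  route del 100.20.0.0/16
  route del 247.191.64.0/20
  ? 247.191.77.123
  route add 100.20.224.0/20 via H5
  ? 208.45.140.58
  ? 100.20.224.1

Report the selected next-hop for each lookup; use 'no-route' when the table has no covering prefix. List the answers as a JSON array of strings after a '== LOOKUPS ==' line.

Process each operation:
  + 0.0.0.0/0 (H6) depth=0
  del 0.0.0.0/0 (clear depth 0)
  + 247.191.77.0/24 (H2) depth=24
  lookup 247.191.77.2: bits 111101111011111101001101 walk d0:-→d1:-→d2:-→d3:-→d4:-→d5:-→d6:-→d7:-→d8:-→d9:-→d10:-→d11:-→d12:-→d13:-→d14:-→d15:-→d16:-→d17:-→d18:-→d19:-→d20:-→d21:-→d22:-→d23:-→d24:H2 -> H2
  + 0.0.0.0/0 (H0) depth=0
  + 0.0.0.0/0 (H3) depth=0
  lookup 247.191.77.12: bits 111101111011111101001101 walk d0:H3→d1:-→d2:-→d3:-→d4:-→d5:-→d6:-→d7:-→d8:-→d9:-→d10:-→d11:-→d12:-→d13:-→d14:-→d15:-→d16:-→d17:-→d18:-→d19:-→d20:-→d21:-→d22:-→d23:-→d24:H2 -> H2
  del 247.191.77.0/24 (clear depth 24)
  + 247.191.77.112/28 (H1) depth=28
  + 247.191.77.118/32 (H4) depth=32
  lookup 247.191.77.115: bits 11110111101111110100110101110 walk d0:H3→d1:-→d2:-→d3:-→d4:-→d5:-→d6:-→d7:-→d8:-→d9:-→d10:-→d11:-→d12:-→d13:-→d14:-→d15:-→d16:-→d17:-→d18:-→d19:-→d20:-→d21:-→d22:-→d23:-→d24:-→d25:-→d26:-→d27:-→d28:H1→d29:- -> H1
  lookup 247.191.77.112: bits 11110111101111110100110101110 walk d0:H3→d1:-→d2:-→d3:-→d4:-→d5:-→d6:-→d7:-→d8:-→d9:-→d10:-→d11:-→d12:-→d13:-→d14:-→d15:-→d16:-→d17:-→d18:-→d19:-→d20:-→d21:-→d22:-→d23:-→d24:-→d25:-→d26:-→d27:-→d28:H1→d29:- -> H1
  lookup 247.191.77.113: bits 11110111101111110100110101110 walk d0:H3→d1:-→d2:-→d3:-→d4:-→d5:-→d6:-→d7:-→d8:-→d9:-→d10:-→d11:-→d12:-→d13:-→d14:-→d15:-→d16:-→d17:-→d18:-→d19:-→d20:-→d21:-→d22:-→d23:-→d24:-→d25:-→d26:-→d27:-→d28:H1→d29:- -> H1
  lookup 247.191.77.112: bits 11110111101111110100110101110 walk d0:H3→d1:-→d2:-→d3:-→d4:-→d5:-→d6:-→d7:-→d8:-→d9:-→d10:-→d11:-→d12:-→d13:-→d14:-→d15:-→d16:-→d17:-→d18:-→d19:-→d20:-→d21:-→d22:-→d23:-→d24:-→d25:-→d26:-→d27:-→d28:H1→d29:- -> H1
  + 247.191.0.0/16 (H2) depth=16
  + 100.16.0.0/12 (H5) depth=12
  lookup 100.18.29.63: bits 011001000001 walk d0:H3→d1:-→d2:-→d3:-→d4:-→d5:-→d6:-→d7:-→d8:-→d9:-→d10:-→d11:-→d12:H5 -> H5
  del 100.16.0.0/12 (clear depth 12)
  + 247.191.64.0/20 (H2) depth=20
  del 247.191.0.0/16 (clear depth 16)
  + 100.16.0.0/12 (H1) depth=12
  lookup 247.191.77.118: bits 11110111101111110100110101110110 walk d0:H3→d1:-→d2:-→d3:-→d4:-→d5:-→d6:-→d7:-→d8:-→d9:-→d10:-→d11:-→d12:-→d13:-→d14:-→d15:-→d16:-→d17:-→d18:-→d19:-→d20:H2→d21:-→d22:-→d23:-→d24:-→d25:-→d26:-→d27:-→d28:H1→d29:-→d30:-→d31:-→d32:H4 -> H4
  del 247.191.77.118/32 (clear depth 32)
  + 100.20.0.0/16 (H0) depth=16
  lookup 100.17.124.226: bits 0110010000010 walk d0:H3→d1:-→d2:-→d3:-→d4:-→d5:-→d6:-→d7:-→d8:-→d9:-→d10:-→d11:-→d12:H1→d13:- -> H1
  del 0.0.0.0/0 (clear depth 0)
  lookup 247.191.64.0: bits 11110111101111110100 walk d0:-→d1:-→d2:-→d3:-→d4:-→d5:-→d6:-→d7:-→d8:-→d9:-→d10:-→d11:-→d12:-→d13:-→d14:-→d15:-→d16:-→d17:-→d18:-→d19:-→d20:H2 -> H2
  del 100.20.0.0/16 (clear depth 16)
  del 247.191.64.0/20 (clear depth 20)
  lookup 247.191.77.123: bits 1111011110111111010011010111 walk d0:-→d1:-→d2:-→d3:-→d4:-→d5:-→d6:-→d7:-→d8:-→d9:-→d10:-→d11:-→d12:-→d13:-→d14:-→d15:-→d16:-→d17:-→d18:-→d19:-→d20:-→d21:-→d22:-→d23:-→d24:-→d25:-→d26:-→d27:-→d28:H1 -> H1
  + 100.20.224.0/20 (H5) depth=20
  lookup 208.45.140.58: bits 11 walk d0:-→d1:-→d2:- -> no-route
  lookup 100.20.224.1: bits 01100100000101001110 walk d0:-→d1:-→d2:-→d3:-→d4:-→d5:-→d6:-→d7:-→d8:-→d9:-→d10:-→d11:-→d12:H1→d13:-→d14:-→d15:-→d16:-→d17:-→d18:-→d19:-→d20:H5 -> H5

== LOOKUPS ==
["H2","H2","H1","H1","H1","H1","H5","H4","H1","H2","H1","no-route","H5"]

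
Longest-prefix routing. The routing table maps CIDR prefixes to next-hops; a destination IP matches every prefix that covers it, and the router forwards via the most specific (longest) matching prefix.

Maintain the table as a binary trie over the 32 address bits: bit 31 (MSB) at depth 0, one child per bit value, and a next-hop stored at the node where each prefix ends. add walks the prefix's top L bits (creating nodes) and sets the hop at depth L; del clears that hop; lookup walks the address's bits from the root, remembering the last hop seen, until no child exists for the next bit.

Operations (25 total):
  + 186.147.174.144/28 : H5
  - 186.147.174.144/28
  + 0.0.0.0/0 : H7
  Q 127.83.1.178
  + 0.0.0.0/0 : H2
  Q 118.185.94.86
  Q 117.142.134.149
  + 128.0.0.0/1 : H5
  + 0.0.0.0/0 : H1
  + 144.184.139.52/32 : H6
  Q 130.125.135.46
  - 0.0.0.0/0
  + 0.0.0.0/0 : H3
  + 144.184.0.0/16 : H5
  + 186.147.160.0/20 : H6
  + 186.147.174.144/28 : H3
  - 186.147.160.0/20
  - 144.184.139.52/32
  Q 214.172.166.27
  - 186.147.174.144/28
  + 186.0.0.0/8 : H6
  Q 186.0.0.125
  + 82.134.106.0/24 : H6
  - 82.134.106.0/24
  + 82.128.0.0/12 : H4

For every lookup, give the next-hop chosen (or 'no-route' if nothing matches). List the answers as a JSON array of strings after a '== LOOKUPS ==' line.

Process each operation:
  add 186.147.174.144/28 -> H5 at depth 28
  - 186.147.174.144/28 clear@28
  add 0.0.0.0/0 -> H7 at depth 0
  Q 127.83.1.178: descend ε ; hops seen [H7] ; pick H7
  add 0.0.0.0/0 -> H2 at depth 0
  Q 118.185.94.86: descend ε ; hops seen [H2] ; pick H2
  Q 117.142.134.149: descend ε ; hops seen [H2] ; pick H2
  add 128.0.0.0/1 -> H5 at depth 1
  add 0.0.0.0/0 -> H1 at depth 0
  add 144.184.139.52/32 -> H6 at depth 32
  Q 130.125.135.46: descend 100 ; hops seen [H1,H5] ; pick H5
  - 0.0.0.0/0 clear@0
  add 0.0.0.0/0 -> H3 at depth 0
  add 144.184.0.0/16 -> H5 at depth 16
  add 186.147.160.0/20 -> H6 at depth 20
  add 186.147.174.144/28 -> H3 at depth 28
  - 186.147.160.0/20 clear@20
  - 144.184.139.52/32 clear@32
  Q 214.172.166.27: descend 1 ; hops seen [H3,H5] ; pick H5
  - 186.147.174.144/28 clear@28
  add 186.0.0.0/8 -> H6 at depth 8
  Q 186.0.0.125: descend 10111010 ; hops seen [H3,H5,H6] ; pick H6
  add 82.134.106.0/24 -> H6 at depth 24
  - 82.134.106.0/24 clear@24
  add 82.128.0.0/12 -> H4 at depth 12

== LOOKUPS ==
["H7","H2","H2","H5","H5","H6"]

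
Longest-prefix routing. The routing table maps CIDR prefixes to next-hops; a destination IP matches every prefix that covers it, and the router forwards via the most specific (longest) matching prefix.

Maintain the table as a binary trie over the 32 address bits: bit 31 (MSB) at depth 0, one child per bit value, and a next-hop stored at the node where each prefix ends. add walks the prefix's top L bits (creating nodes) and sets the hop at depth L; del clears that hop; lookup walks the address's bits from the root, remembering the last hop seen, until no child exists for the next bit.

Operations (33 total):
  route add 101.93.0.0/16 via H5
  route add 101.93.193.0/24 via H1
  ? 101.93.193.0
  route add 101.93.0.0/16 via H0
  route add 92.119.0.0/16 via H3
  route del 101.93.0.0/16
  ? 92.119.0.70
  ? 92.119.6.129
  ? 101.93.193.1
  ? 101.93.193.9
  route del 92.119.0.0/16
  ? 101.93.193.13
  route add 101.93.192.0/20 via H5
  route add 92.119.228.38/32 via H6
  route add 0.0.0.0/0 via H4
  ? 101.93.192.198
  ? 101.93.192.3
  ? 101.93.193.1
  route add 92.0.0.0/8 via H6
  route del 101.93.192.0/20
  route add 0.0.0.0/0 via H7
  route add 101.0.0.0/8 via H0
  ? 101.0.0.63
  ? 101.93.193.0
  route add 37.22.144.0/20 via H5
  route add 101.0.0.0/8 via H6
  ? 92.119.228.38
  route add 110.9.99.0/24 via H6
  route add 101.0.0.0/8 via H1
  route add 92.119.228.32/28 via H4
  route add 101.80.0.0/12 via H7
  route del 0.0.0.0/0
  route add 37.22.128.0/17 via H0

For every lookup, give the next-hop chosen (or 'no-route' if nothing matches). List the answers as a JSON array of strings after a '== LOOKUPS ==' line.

Process each operation:
  + 101.93.0.0/16 (H5) depth=16
  + 101.93.193.0/24 (H1) depth=24
  lookup 101.93.193.0: bits 011001010101110111000001 walk d0:-→d1:-→d2:-→d3:-→d4:-→d5:-→d6:-→d7:-→d8:-→d9:-→d10:-→d11:-→d12:-→d13:-→d14:-→d15:-→d16:H5→d17:-→d18:-→d19:-→d20:-→d21:-→d22:-→d23:-→d24:H1 -> H1
  + 101.93.0.0/16 (H0) depth=16
  + 92.119.0.0/16 (H3) depth=16
  del 101.93.0.0/16 (clear depth 16)
  lookup 92.119.0.70: bits 0101110001110111 walk d0:-→d1:-→d2:-→d3:-→d4:-→d5:-→d6:-→d7:-→d8:-→d9:-→d10:-→d11:-→d12:-→d13:-→d14:-→d15:-→d16:H3 -> H3
  lookup 92.119.6.129: bits 0101110001110111 walk d0:-→d1:-→d2:-→d3:-→d4:-→d5:-→d6:-→d7:-→d8:-→d9:-→d10:-→d11:-→d12:-→d13:-→d14:-→d15:-→d16:H3 -> H3
  lookup 101.93.193.1: bits 011001010101110111000001 walk d0:-→d1:-→d2:-→d3:-→d4:-→d5:-→d6:-→d7:-→d8:-→d9:-→d10:-→d11:-→d12:-→d13:-→d14:-→d15:-→d16:-→d17:-→d18:-→d19:-→d20:-→d21:-→d22:-→d23:-→d24:H1 -> H1
  lookup 101.93.193.9: bits 011001010101110111000001 walk d0:-→d1:-→d2:-→d3:-→d4:-→d5:-→d6:-→d7:-→d8:-→d9:-→d10:-→d11:-→d12:-→d13:-→d14:-→d15:-→d16:-→d17:-→d18:-→d19:-→d20:-→d21:-→d22:-→d23:-→d24:H1 -> H1
  del 92.119.0.0/16 (clear depth 16)
  lookup 101.93.193.13: bits 011001010101110111000001 walk d0:-→d1:-→d2:-→d3:-→d4:-→d5:-→d6:-→d7:-→d8:-→d9:-→d10:-→d11:-→d12:-→d13:-→d14:-→d15:-→d16:-→d17:-→d18:-→d19:-→d20:-→d21:-→d22:-→d23:-→d24:H1 -> H1
  + 101.93.192.0/20 (H5) depth=20
  + 92.119.228.38/32 (H6) depth=32
  + 0.0.0.0/0 (H4) depth=0
  lookup 101.93.192.198: bits 01100101010111011100000 walk d0:H4→d1:-→d2:-→d3:-→d4:-→d5:-→d6:-→d7:-→d8:-→d9:-→d10:-→d11:-→d12:-→d13:-→d14:-→d15:-→d16:-→d17:-→d18:-→d19:-→d20:H5→d21:-→d22:-→d23:- -> H5
  lookup 101.93.192.3: bits 01100101010111011100000 walk d0:H4→d1:-→d2:-→d3:-→d4:-→d5:-→d6:-→d7:-→d8:-→d9:-→d10:-→d11:-→d12:-→d13:-→d14:-→d15:-→d16:-→d17:-→d18:-→d19:-→d20:H5→d21:-→d22:-→d23:- -> H5
  lookup 101.93.193.1: bits 011001010101110111000001 walk d0:H4→d1:-→d2:-→d3:-→d4:-→d5:-→d6:-→d7:-→d8:-→d9:-→d10:-→d11:-→d12:-→d13:-→d14:-→d15:-→d16:-→d17:-→d18:-→d19:-→d20:H5→d21:-→d22:-→d23:-→d24:H1 -> H1
  + 92.0.0.0/8 (H6) depth=8
  del 101.93.192.0/20 (clear depth 20)
  + 0.0.0.0/0 (H7) depth=0
  + 101.0.0.0/8 (H0) depth=8
  lookup 101.0.0.63: bits 011001010 walk d0:H7→d1:-→d2:-→d3:-→d4:-→d5:-→d6:-→d7:-→d8:H0→d9:- -> H0
  lookup 101.93.193.0: bits 011001010101110111000001 walk d0:H7→d1:-→d2:-→d3:-→d4:-→d5:-→d6:-→d7:-→d8:H0→d9:-→d10:-→d11:-→d12:-→d13:-→d14:-→d15:-→d16:-→d17:-→d18:-→d19:-→d20:-→d21:-→d22:-→d23:-→d24:H1 -> H1
  + 37.22.144.0/20 (H5) depth=20
  + 101.0.0.0/8 (H6) depth=8
  lookup 92.119.228.38: bits 01011100011101111110010000100110 walk d0:H7→d1:-→d2:-→d3:-→d4:-→d5:-→d6:-→d7:-→d8:H6→d9:-→d10:-→d11:-→d12:-→d13:-→d14:-→d15:-→d16:-→d17:-→d18:-→d19:-→d20:-→d21:-→d22:-→d23:-→d24:-→d25:-→d26:-→d27:-→d28:-→d29:-→d30:-→d31:-→d32:H6 -> H6
  + 110.9.99.0/24 (H6) depth=24
  + 101.0.0.0/8 (H1) depth=8
  + 92.119.228.32/28 (H4) depth=28
  + 101.80.0.0/12 (H7) depth=12
  del 0.0.0.0/0 (clear depth 0)
  + 37.22.128.0/17 (H0) depth=17

== LOOKUPS ==
["H1","H3","H3","H1","H1","H1","H5","H5","H1","H0","H1","H6"]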